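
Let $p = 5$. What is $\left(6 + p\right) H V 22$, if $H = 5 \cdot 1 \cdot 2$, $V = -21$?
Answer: $-50820$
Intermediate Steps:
$H = 10$ ($H = 5 \cdot 2 = 10$)
$\left(6 + p\right) H V 22 = \left(6 + 5\right) 10 \left(-21\right) 22 = 11 \cdot 10 \left(-21\right) 22 = 110 \left(-21\right) 22 = \left(-2310\right) 22 = -50820$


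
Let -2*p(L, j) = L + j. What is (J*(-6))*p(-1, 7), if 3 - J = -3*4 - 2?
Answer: 306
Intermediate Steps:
p(L, j) = -L/2 - j/2 (p(L, j) = -(L + j)/2 = -L/2 - j/2)
J = 17 (J = 3 - (-3*4 - 2) = 3 - (-12 - 2) = 3 - 1*(-14) = 3 + 14 = 17)
(J*(-6))*p(-1, 7) = (17*(-6))*(-½*(-1) - ½*7) = -102*(½ - 7/2) = -102*(-3) = 306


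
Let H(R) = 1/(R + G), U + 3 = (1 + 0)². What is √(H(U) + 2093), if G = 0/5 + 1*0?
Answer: 3*√930/2 ≈ 45.744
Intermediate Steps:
G = 0 (G = 0*(⅕) + 0 = 0 + 0 = 0)
U = -2 (U = -3 + (1 + 0)² = -3 + 1² = -3 + 1 = -2)
H(R) = 1/R (H(R) = 1/(R + 0) = 1/R)
√(H(U) + 2093) = √(1/(-2) + 2093) = √(-½ + 2093) = √(4185/2) = 3*√930/2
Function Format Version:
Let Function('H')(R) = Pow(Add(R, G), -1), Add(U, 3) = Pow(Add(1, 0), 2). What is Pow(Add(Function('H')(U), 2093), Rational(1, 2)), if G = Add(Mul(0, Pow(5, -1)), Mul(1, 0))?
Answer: Mul(Rational(3, 2), Pow(930, Rational(1, 2))) ≈ 45.744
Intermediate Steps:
G = 0 (G = Add(Mul(0, Rational(1, 5)), 0) = Add(0, 0) = 0)
U = -2 (U = Add(-3, Pow(Add(1, 0), 2)) = Add(-3, Pow(1, 2)) = Add(-3, 1) = -2)
Function('H')(R) = Pow(R, -1) (Function('H')(R) = Pow(Add(R, 0), -1) = Pow(R, -1))
Pow(Add(Function('H')(U), 2093), Rational(1, 2)) = Pow(Add(Pow(-2, -1), 2093), Rational(1, 2)) = Pow(Add(Rational(-1, 2), 2093), Rational(1, 2)) = Pow(Rational(4185, 2), Rational(1, 2)) = Mul(Rational(3, 2), Pow(930, Rational(1, 2)))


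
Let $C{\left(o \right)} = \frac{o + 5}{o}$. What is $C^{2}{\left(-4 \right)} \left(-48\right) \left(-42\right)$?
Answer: $126$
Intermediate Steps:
$C{\left(o \right)} = \frac{5 + o}{o}$
$C^{2}{\left(-4 \right)} \left(-48\right) \left(-42\right) = \left(\frac{5 - 4}{-4}\right)^{2} \left(-48\right) \left(-42\right) = \left(\left(- \frac{1}{4}\right) 1\right)^{2} \left(-48\right) \left(-42\right) = \left(- \frac{1}{4}\right)^{2} \left(-48\right) \left(-42\right) = \frac{1}{16} \left(-48\right) \left(-42\right) = \left(-3\right) \left(-42\right) = 126$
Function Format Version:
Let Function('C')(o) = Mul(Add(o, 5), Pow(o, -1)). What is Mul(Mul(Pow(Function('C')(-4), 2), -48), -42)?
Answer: 126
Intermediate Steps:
Function('C')(o) = Mul(Pow(o, -1), Add(5, o)) (Function('C')(o) = Mul(Add(5, o), Pow(o, -1)) = Mul(Pow(o, -1), Add(5, o)))
Mul(Mul(Pow(Function('C')(-4), 2), -48), -42) = Mul(Mul(Pow(Mul(Pow(-4, -1), Add(5, -4)), 2), -48), -42) = Mul(Mul(Pow(Mul(Rational(-1, 4), 1), 2), -48), -42) = Mul(Mul(Pow(Rational(-1, 4), 2), -48), -42) = Mul(Mul(Rational(1, 16), -48), -42) = Mul(-3, -42) = 126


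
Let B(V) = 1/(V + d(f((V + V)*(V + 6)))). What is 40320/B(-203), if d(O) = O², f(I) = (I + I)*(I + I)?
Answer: 26400341521441110965132160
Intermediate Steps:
f(I) = 4*I² (f(I) = (2*I)*(2*I) = 4*I²)
B(V) = 1/(V + 256*V⁴*(6 + V)⁴) (B(V) = 1/(V + (4*((V + V)*(V + 6))²)²) = 1/(V + (4*((2*V)*(6 + V))²)²) = 1/(V + (4*(2*V*(6 + V))²)²) = 1/(V + (4*(4*V²*(6 + V)²))²) = 1/(V + (16*V²*(6 + V)²)²) = 1/(V + 256*V⁴*(6 + V)⁴))
40320/B(-203) = 40320/(1/(-203 + 256*(-203)⁴*(6 - 203)⁴)) = 40320/(1/(-203 + 256*1698181681*(-197)⁴)) = 40320/(1/(-203 + 256*1698181681*1506138481)) = 40320/(1/(-203 + 654770375035741839616)) = 40320/(1/654770375035741839413) = 40320*654770375035741839413 = 26400341521441110965132160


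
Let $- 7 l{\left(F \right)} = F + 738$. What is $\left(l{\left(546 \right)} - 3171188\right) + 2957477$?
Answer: $- \frac{1497261}{7} \approx -2.1389 \cdot 10^{5}$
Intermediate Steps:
$l{\left(F \right)} = - \frac{738}{7} - \frac{F}{7}$ ($l{\left(F \right)} = - \frac{F + 738}{7} = - \frac{738 + F}{7} = - \frac{738}{7} - \frac{F}{7}$)
$\left(l{\left(546 \right)} - 3171188\right) + 2957477 = \left(\left(- \frac{738}{7} - 78\right) - 3171188\right) + 2957477 = \left(- \frac{1284}{7} - 3171188\right) + 2957477 = - \frac{22199600}{7} + 2957477 = - \frac{1497261}{7}$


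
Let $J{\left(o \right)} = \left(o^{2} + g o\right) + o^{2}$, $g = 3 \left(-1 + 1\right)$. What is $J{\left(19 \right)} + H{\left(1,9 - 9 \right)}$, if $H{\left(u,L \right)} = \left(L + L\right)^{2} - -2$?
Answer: $724$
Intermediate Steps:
$g = 0$ ($g = 3 \cdot 0 = 0$)
$H{\left(u,L \right)} = 2 + 4 L^{2}$ ($H{\left(u,L \right)} = \left(2 L\right)^{2} + 2 = 4 L^{2} + 2 = 2 + 4 L^{2}$)
$J{\left(o \right)} = 2 o^{2}$ ($J{\left(o \right)} = \left(o^{2} + 0 o\right) + o^{2} = \left(o^{2} + 0\right) + o^{2} = o^{2} + o^{2} = 2 o^{2}$)
$J{\left(19 \right)} + H{\left(1,9 - 9 \right)} = 2 \cdot 19^{2} + \left(2 + 4 \left(9 - 9\right)^{2}\right) = 2 \cdot 361 + \left(2 + 4 \cdot 0^{2}\right) = 722 + \left(2 + 4 \cdot 0\right) = 722 + \left(2 + 0\right) = 722 + 2 = 724$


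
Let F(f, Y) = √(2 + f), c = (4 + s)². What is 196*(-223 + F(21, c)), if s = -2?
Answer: -43708 + 196*√23 ≈ -42768.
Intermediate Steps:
c = 4 (c = (4 - 2)² = 2² = 4)
196*(-223 + F(21, c)) = 196*(-223 + √(2 + 21)) = 196*(-223 + √23) = -43708 + 196*√23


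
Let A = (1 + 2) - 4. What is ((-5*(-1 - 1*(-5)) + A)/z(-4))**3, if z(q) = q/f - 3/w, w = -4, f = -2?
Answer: -592704/1331 ≈ -445.31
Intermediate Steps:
z(q) = 3/4 - q/2 (z(q) = q/(-2) - 3/(-4) = q*(-1/2) - 3*(-1/4) = -q/2 + 3/4 = 3/4 - q/2)
A = -1 (A = 3 - 4 = -1)
((-5*(-1 - 1*(-5)) + A)/z(-4))**3 = ((-5*(-1 - 1*(-5)) - 1)/(3/4 - 1/2*(-4)))**3 = ((-5*(-1 + 5) - 1)/(3/4 + 2))**3 = ((-5*4 - 1)/(11/4))**3 = ((-20 - 1)*(4/11))**3 = (-21*4/11)**3 = (-84/11)**3 = -592704/1331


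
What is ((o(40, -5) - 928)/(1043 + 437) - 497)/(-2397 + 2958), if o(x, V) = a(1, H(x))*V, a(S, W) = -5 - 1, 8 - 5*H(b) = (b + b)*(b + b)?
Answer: -122743/138380 ≈ -0.88700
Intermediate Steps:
H(b) = 8/5 - 4*b²/5 (H(b) = 8/5 - (b + b)*(b + b)/5 = 8/5 - 2*b*2*b/5 = 8/5 - 4*b²/5)
a(S, W) = -6
o(x, V) = -6*V
((o(40, -5) - 928)/(1043 + 437) - 497)/(-2397 + 2958) = ((-6*(-5) - 928)/(1043 + 437) - 497)/(-2397 + 2958) = ((30 - 928)/1480 - 497)/561 = (-898*1/1480 - 497)*(1/561) = (-449/740 - 497)*(1/561) = -368229/740*1/561 = -122743/138380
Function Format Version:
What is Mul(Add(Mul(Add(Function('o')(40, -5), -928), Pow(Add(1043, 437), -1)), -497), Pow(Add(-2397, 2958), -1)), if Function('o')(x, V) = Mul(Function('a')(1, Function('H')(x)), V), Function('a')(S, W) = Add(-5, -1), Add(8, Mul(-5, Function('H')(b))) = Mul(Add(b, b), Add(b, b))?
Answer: Rational(-122743, 138380) ≈ -0.88700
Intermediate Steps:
Function('H')(b) = Add(Rational(8, 5), Mul(Rational(-4, 5), Pow(b, 2))) (Function('H')(b) = Add(Rational(8, 5), Mul(Rational(-1, 5), Mul(Add(b, b), Add(b, b)))) = Add(Rational(8, 5), Mul(Rational(-1, 5), Mul(Mul(2, b), Mul(2, b)))) = Add(Rational(8, 5), Mul(Rational(-1, 5), Mul(4, Pow(b, 2)))) = Add(Rational(8, 5), Mul(Rational(-4, 5), Pow(b, 2))))
Function('a')(S, W) = -6
Function('o')(x, V) = Mul(-6, V)
Mul(Add(Mul(Add(Function('o')(40, -5), -928), Pow(Add(1043, 437), -1)), -497), Pow(Add(-2397, 2958), -1)) = Mul(Add(Mul(Add(Mul(-6, -5), -928), Pow(Add(1043, 437), -1)), -497), Pow(Add(-2397, 2958), -1)) = Mul(Add(Mul(Add(30, -928), Pow(1480, -1)), -497), Pow(561, -1)) = Mul(Add(Mul(-898, Rational(1, 1480)), -497), Rational(1, 561)) = Mul(Add(Rational(-449, 740), -497), Rational(1, 561)) = Mul(Rational(-368229, 740), Rational(1, 561)) = Rational(-122743, 138380)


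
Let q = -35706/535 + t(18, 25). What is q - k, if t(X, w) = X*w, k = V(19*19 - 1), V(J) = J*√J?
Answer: 205044/535 - 2160*√10 ≈ -6447.3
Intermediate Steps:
V(J) = J^(3/2)
k = 2160*√10 (k = (19*19 - 1)^(3/2) = (361 - 1)^(3/2) = 360^(3/2) = 2160*√10 ≈ 6830.5)
q = 205044/535 (q = -35706/535 + 18*25 = -35706/535 + 450 = 205044/535 ≈ 383.26)
q - k = 205044/535 - 2160*√10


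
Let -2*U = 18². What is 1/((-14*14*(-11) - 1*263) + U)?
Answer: 1/1731 ≈ 0.00057770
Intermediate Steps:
U = -162 (U = -½*18² = -½*324 = -162)
1/((-14*14*(-11) - 1*263) + U) = 1/((-14*14*(-11) - 1*263) - 162) = 1/((-196*(-11) - 263) - 162) = 1/((2156 - 263) - 162) = 1/(1893 - 162) = 1/1731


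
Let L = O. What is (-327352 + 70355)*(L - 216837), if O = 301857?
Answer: -21849884940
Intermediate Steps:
L = 301857
(-327352 + 70355)*(L - 216837) = (-327352 + 70355)*(301857 - 216837) = -256997*85020 = -21849884940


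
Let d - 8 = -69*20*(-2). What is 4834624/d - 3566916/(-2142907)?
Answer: 648126427216/370722911 ≈ 1748.3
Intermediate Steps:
d = 2768 (d = 8 - 69*20*(-2) = 8 - 1380*(-2) = 8 + 2760 = 2768)
4834624/d - 3566916/(-2142907) = 4834624/2768 - 3566916/(-2142907) = 4834624*(1/2768) - 3566916*(-1/2142907) = 302164/173 + 3566916/2142907 = 648126427216/370722911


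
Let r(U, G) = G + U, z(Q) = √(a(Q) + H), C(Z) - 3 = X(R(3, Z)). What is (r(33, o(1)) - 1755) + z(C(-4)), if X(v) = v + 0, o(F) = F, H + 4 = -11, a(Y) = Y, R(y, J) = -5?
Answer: -1721 + I*√17 ≈ -1721.0 + 4.1231*I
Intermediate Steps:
H = -15 (H = -4 - 11 = -15)
X(v) = v
C(Z) = -2 (C(Z) = 3 - 5 = -2)
z(Q) = √(-15 + Q) (z(Q) = √(Q - 15) = √(-15 + Q))
(r(33, o(1)) - 1755) + z(C(-4)) = ((1 + 33) - 1755) + √(-15 - 2) = (34 - 1755) + √(-17) = -1721 + I*√17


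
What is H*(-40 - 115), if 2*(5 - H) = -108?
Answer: -9145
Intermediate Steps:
H = 59 (H = 5 - ½*(-108) = 5 + 54 = 59)
H*(-40 - 115) = 59*(-40 - 115) = 59*(-155) = -9145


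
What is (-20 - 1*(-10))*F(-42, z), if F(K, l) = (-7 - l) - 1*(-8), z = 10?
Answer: 90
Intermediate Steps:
F(K, l) = 1 - l (F(K, l) = (-7 - l) + 8 = 1 - l)
(-20 - 1*(-10))*F(-42, z) = (-20 - 1*(-10))*(1 - 1*10) = (-20 + 10)*(1 - 10) = -10*(-9) = 90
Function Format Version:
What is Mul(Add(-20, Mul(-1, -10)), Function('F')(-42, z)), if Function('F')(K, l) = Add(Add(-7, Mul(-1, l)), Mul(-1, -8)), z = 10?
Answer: 90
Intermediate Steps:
Function('F')(K, l) = Add(1, Mul(-1, l)) (Function('F')(K, l) = Add(Add(-7, Mul(-1, l)), 8) = Add(1, Mul(-1, l)))
Mul(Add(-20, Mul(-1, -10)), Function('F')(-42, z)) = Mul(Add(-20, Mul(-1, -10)), Add(1, Mul(-1, 10))) = Mul(Add(-20, 10), Add(1, -10)) = Mul(-10, -9) = 90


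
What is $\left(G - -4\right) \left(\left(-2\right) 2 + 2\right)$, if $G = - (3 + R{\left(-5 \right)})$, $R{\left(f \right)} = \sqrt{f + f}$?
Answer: $-2 + 2 i \sqrt{10} \approx -2.0 + 6.3246 i$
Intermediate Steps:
$R{\left(f \right)} = \sqrt{2} \sqrt{f}$ ($R{\left(f \right)} = \sqrt{2 f} = \sqrt{2} \sqrt{f}$)
$G = -3 - i \sqrt{10}$ ($G = - (3 + \sqrt{2} \sqrt{-5}) = - (3 + \sqrt{2} i \sqrt{5}) = - (3 + i \sqrt{10}) = -3 - i \sqrt{10} \approx -3.0 - 3.1623 i$)
$\left(G - -4\right) \left(\left(-2\right) 2 + 2\right) = \left(\left(-3 - i \sqrt{10}\right) - -4\right) \left(\left(-2\right) 2 + 2\right) = \left(\left(-3 - i \sqrt{10}\right) + 4\right) \left(-4 + 2\right) = \left(1 - i \sqrt{10}\right) \left(-2\right) = -2 + 2 i \sqrt{10}$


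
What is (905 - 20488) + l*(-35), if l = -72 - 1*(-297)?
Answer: -27458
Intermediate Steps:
l = 225 (l = -72 + 297 = 225)
(905 - 20488) + l*(-35) = (905 - 20488) + 225*(-35) = -19583 - 7875 = -27458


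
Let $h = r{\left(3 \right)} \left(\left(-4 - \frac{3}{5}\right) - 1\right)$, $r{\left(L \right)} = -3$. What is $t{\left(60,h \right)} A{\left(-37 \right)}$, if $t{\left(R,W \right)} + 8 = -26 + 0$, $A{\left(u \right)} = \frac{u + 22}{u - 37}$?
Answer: $- \frac{255}{37} \approx -6.8919$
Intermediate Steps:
$A{\left(u \right)} = \frac{22 + u}{-37 + u}$
$h = \frac{84}{5}$ ($h = - 3 \left(\left(-4 - \frac{3}{5}\right) - 1\right) = - 3 \left(- \frac{23}{5} - 1\right) = \left(-3\right) \left(- \frac{28}{5}\right) = \frac{84}{5} \approx 16.8$)
$t{\left(R,W \right)} = -34$ ($t{\left(R,W \right)} = -8 + \left(-26 + 0\right) = -8 - 26 = -34$)
$t{\left(60,h \right)} A{\left(-37 \right)} = - 34 \frac{22 - 37}{-37 - 37} = - 34 \frac{1}{-74} \left(-15\right) = - 34 \left(\left(- \frac{1}{74}\right) \left(-15\right)\right) = \left(-34\right) \frac{15}{74} = - \frac{255}{37}$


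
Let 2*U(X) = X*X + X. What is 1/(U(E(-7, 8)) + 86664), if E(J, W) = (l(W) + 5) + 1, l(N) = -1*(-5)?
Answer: 1/86730 ≈ 1.1530e-5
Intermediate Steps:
l(N) = 5
E(J, W) = 11 (E(J, W) = (5 + 5) + 1 = 10 + 1 = 11)
U(X) = X/2 + X**2/2 (U(X) = (X*X + X)/2 = (X**2 + X)/2 = (X + X**2)/2 = X/2 + X**2/2)
1/(U(E(-7, 8)) + 86664) = 1/((1/2)*11*(1 + 11) + 86664) = 1/((1/2)*11*12 + 86664) = 1/(66 + 86664) = 1/86730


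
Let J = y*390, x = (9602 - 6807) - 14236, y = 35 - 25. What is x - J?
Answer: -15341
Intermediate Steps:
y = 10
x = -11441 (x = 2795 - 14236 = -11441)
J = 3900 (J = 10*390 = 3900)
x - J = -11441 - 1*3900 = -11441 - 3900 = -15341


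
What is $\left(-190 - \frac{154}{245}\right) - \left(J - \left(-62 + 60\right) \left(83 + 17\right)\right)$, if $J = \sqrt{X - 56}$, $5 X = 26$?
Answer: $- \frac{13672}{35} - \frac{i \sqrt{1270}}{5} \approx -390.63 - 7.1274 i$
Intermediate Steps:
$X = \frac{26}{5}$ ($X = \frac{1}{5} \cdot 26 = \frac{26}{5} \approx 5.2$)
$J = \frac{i \sqrt{1270}}{5}$ ($J = \sqrt{\frac{26}{5} - 56} = \sqrt{- \frac{254}{5}} = \frac{i \sqrt{1270}}{5} \approx 7.1274 i$)
$\left(-190 - \frac{154}{245}\right) - \left(J - \left(-62 + 60\right) \left(83 + 17\right)\right) = \left(-190 - \frac{154}{245}\right) + \left(\left(-62 + 60\right) \left(83 + 17\right) - \frac{i \sqrt{1270}}{5}\right) = \left(-190 - \frac{22}{35}\right) - \left(200 + \frac{i \sqrt{1270}}{5}\right) = - \frac{6672}{35} - \left(200 + \frac{i \sqrt{1270}}{5}\right) = - \frac{13672}{35} - \frac{i \sqrt{1270}}{5}$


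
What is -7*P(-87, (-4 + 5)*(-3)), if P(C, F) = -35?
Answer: 245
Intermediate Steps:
-7*P(-87, (-4 + 5)*(-3)) = -7*(-35) = 245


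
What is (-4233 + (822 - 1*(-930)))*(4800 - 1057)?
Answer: -9286383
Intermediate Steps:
(-4233 + (822 - 1*(-930)))*(4800 - 1057) = (-4233 + (822 + 930))*3743 = (-4233 + 1752)*3743 = -2481*3743 = -9286383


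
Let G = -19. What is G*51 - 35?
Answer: -1004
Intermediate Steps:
G*51 - 35 = -19*51 - 35 = -969 - 35 = -1004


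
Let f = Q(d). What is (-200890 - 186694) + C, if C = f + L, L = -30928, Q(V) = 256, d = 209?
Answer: -418256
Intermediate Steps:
f = 256
C = -30672 (C = 256 - 30928 = -30672)
(-200890 - 186694) + C = (-200890 - 186694) - 30672 = -387584 - 30672 = -418256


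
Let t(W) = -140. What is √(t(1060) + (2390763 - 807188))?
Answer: 7*√32315 ≈ 1258.3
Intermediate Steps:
√(t(1060) + (2390763 - 807188)) = √(-140 + (2390763 - 807188)) = √(-140 + 1583575) = √1583435 = 7*√32315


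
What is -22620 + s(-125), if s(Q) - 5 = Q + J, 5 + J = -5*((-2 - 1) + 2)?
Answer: -22740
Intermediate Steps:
J = 0 (J = -5 - 5*((-2 - 1) + 2) = -5 - 5*(-3 + 2) = -5 - 5*(-1) = -5 + 5 = 0)
s(Q) = 5 + Q (s(Q) = 5 + (Q + 0) = 5 + Q)
-22620 + s(-125) = -22620 + (5 - 125) = -22620 - 120 = -22740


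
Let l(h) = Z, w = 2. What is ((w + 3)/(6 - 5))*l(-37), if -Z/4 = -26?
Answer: 520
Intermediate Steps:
Z = 104 (Z = -4*(-26) = 104)
l(h) = 104
((w + 3)/(6 - 5))*l(-37) = ((2 + 3)/(6 - 5))*104 = (5/1)*104 = (5*1)*104 = 5*104 = 520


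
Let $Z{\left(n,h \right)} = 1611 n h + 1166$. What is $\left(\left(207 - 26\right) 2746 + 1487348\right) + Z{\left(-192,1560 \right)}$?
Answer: $-480541180$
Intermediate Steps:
$Z{\left(n,h \right)} = 1166 + 1611 h n$ ($Z{\left(n,h \right)} = 1611 h n + 1166 = 1166 + 1611 h n$)
$\left(\left(207 - 26\right) 2746 + 1487348\right) + Z{\left(-192,1560 \right)} = \left(\left(207 - 26\right) 2746 + 1487348\right) + \left(1166 + 1611 \cdot 1560 \left(-192\right)\right) = \left(181 \cdot 2746 + 1487348\right) + \left(1166 - 482526720\right) = \left(497026 + 1487348\right) - 482525554 = 1984374 - 482525554 = -480541180$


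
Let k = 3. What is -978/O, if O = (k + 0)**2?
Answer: -326/3 ≈ -108.67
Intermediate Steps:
O = 9 (O = (3 + 0)**2 = 3**2 = 9)
-978/O = -978/9 = -978*1/9 = -326/3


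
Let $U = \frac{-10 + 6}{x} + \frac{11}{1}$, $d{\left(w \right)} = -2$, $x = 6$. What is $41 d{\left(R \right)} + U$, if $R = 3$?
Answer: $- \frac{215}{3} \approx -71.667$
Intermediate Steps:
$U = \frac{31}{3}$ ($U = \frac{-10 + 6}{6} + \frac{11}{1} = \left(-4\right) \frac{1}{6} + 11 \cdot 1 = - \frac{2}{3} + 11 = \frac{31}{3} \approx 10.333$)
$41 d{\left(R \right)} + U = 41 \left(-2\right) + \frac{31}{3} = -82 + \frac{31}{3} = - \frac{215}{3}$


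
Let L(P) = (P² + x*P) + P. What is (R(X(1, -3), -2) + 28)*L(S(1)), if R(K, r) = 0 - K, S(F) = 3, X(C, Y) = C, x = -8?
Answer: -324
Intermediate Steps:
L(P) = P² - 7*P (L(P) = (P² - 8*P) + P = P² - 7*P)
R(K, r) = -K
(R(X(1, -3), -2) + 28)*L(S(1)) = (-1*1 + 28)*(3*(-7 + 3)) = (-1 + 28)*(3*(-4)) = 27*(-12) = -324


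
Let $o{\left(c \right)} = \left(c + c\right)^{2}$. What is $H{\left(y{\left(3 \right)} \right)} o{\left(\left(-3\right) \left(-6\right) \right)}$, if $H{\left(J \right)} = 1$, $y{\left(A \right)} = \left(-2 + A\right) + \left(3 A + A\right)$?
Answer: $1296$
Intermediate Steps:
$y{\left(A \right)} = -2 + 5 A$ ($y{\left(A \right)} = \left(-2 + A\right) + 4 A = -2 + 5 A$)
$o{\left(c \right)} = 4 c^{2}$ ($o{\left(c \right)} = \left(2 c\right)^{2} = 4 c^{2}$)
$H{\left(y{\left(3 \right)} \right)} o{\left(\left(-3\right) \left(-6\right) \right)} = 1 \cdot 4 \left(\left(-3\right) \left(-6\right)\right)^{2} = 1 \cdot 4 \cdot 18^{2} = 1 \cdot 4 \cdot 324 = 1 \cdot 1296 = 1296$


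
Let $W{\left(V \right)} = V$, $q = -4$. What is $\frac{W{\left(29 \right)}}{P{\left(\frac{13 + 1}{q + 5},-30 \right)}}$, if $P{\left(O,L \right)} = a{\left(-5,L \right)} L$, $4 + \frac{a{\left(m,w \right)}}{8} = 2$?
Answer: $\frac{29}{480} \approx 0.060417$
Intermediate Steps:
$a{\left(m,w \right)} = -16$ ($a{\left(m,w \right)} = -32 + 8 \cdot 2 = -32 + 16 = -16$)
$P{\left(O,L \right)} = - 16 L$
$\frac{W{\left(29 \right)}}{P{\left(\frac{13 + 1}{q + 5},-30 \right)}} = \frac{29}{\left(-16\right) \left(-30\right)} = \frac{29}{480}$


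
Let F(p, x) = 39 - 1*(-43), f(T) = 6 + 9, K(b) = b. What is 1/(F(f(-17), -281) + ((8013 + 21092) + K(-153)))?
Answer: 1/29034 ≈ 3.4442e-5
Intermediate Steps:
f(T) = 15
F(p, x) = 82 (F(p, x) = 39 + 43 = 82)
1/(F(f(-17), -281) + ((8013 + 21092) + K(-153))) = 1/(82 + ((8013 + 21092) - 153)) = 1/(82 + (29105 - 153)) = 1/(82 + 28952) = 1/29034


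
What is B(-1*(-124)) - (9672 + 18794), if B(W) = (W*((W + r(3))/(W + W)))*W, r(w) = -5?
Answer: -21088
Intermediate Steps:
B(W) = W*(-5/2 + W/2) (B(W) = (W*((W - 5)/(W + W)))*W = (W*((-5 + W)/((2*W))))*W = (W*((-5 + W)*(1/(2*W))))*W = (W*((-5 + W)/(2*W)))*W = (-5/2 + W/2)*W = W*(-5/2 + W/2))
B(-1*(-124)) - (9672 + 18794) = (-1*(-124))*(-5 - 1*(-124))/2 - (9672 + 18794) = (½)*124*(-5 + 124) - 1*28466 = (½)*124*119 - 28466 = 7378 - 28466 = -21088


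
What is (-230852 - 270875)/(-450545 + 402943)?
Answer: 501727/47602 ≈ 10.540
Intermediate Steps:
(-230852 - 270875)/(-450545 + 402943) = -501727/(-47602) = -501727*(-1/47602) = 501727/47602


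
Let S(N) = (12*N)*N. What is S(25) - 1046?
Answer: 6454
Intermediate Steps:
S(N) = 12*N²
S(25) - 1046 = 12*25² - 1046 = 12*625 - 1046 = 7500 - 1046 = 6454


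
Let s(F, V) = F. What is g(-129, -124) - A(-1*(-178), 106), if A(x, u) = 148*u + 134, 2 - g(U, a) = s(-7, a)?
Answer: -15813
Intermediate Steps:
g(U, a) = 9 (g(U, a) = 2 - 1*(-7) = 2 + 7 = 9)
A(x, u) = 134 + 148*u
g(-129, -124) - A(-1*(-178), 106) = 9 - (134 + 148*106) = 9 - (134 + 15688) = 9 - 1*15822 = 9 - 15822 = -15813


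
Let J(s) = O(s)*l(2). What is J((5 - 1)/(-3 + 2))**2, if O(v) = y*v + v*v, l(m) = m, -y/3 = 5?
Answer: 23104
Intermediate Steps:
y = -15 (y = -3*5 = -15)
O(v) = v**2 - 15*v (O(v) = -15*v + v*v = -15*v + v**2 = v**2 - 15*v)
J(s) = 2*s*(-15 + s) (J(s) = (s*(-15 + s))*2 = 2*s*(-15 + s))
J((5 - 1)/(-3 + 2))**2 = (2*((5 - 1)/(-3 + 2))*(-15 + (5 - 1)/(-3 + 2)))**2 = (2*(4/(-1))*(-15 + 4/(-1)))**2 = (2*(4*(-1))*(-15 + 4*(-1)))**2 = (2*(-4)*(-15 - 4))**2 = (2*(-4)*(-19))**2 = 152**2 = 23104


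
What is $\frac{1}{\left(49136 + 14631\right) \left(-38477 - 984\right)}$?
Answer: $- \frac{1}{2516309587} \approx -3.9741 \cdot 10^{-10}$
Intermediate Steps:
$\frac{1}{\left(49136 + 14631\right) \left(-38477 - 984\right)} = \frac{1}{63767 \left(-39461\right)} = \frac{1}{-2516309587} = - \frac{1}{2516309587}$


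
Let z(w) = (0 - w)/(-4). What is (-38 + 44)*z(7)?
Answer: 21/2 ≈ 10.500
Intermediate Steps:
z(w) = w/4 (z(w) = -w*(-¼) = w/4)
(-38 + 44)*z(7) = (-38 + 44)*((¼)*7) = 6*(7/4) = 21/2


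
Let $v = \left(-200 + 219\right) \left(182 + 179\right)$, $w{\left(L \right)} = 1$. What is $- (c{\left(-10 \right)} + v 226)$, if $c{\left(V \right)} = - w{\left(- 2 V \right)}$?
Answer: $-1550133$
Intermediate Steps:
$v = 6859$ ($v = 19 \cdot 361 = 6859$)
$c{\left(V \right)} = -1$ ($c{\left(V \right)} = \left(-1\right) 1 = -1$)
$- (c{\left(-10 \right)} + v 226) = - (-1 + 6859 \cdot 226) = - (-1 + 1550134) = \left(-1\right) 1550133 = -1550133$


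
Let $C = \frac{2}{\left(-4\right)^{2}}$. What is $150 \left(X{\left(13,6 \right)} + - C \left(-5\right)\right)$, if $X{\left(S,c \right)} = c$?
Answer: $\frac{3975}{4} \approx 993.75$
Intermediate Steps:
$C = \frac{1}{8}$ ($C = \frac{2}{16} = 2 \cdot \frac{1}{16} = \frac{1}{8} \approx 0.125$)
$150 \left(X{\left(13,6 \right)} + - C \left(-5\right)\right) = 150 \left(6 + \left(-1\right) \frac{1}{8} \left(-5\right)\right) = 150 \left(6 - - \frac{5}{8}\right) = 150 \left(6 + \frac{5}{8}\right) = 150 \cdot \frac{53}{8} = \frac{3975}{4}$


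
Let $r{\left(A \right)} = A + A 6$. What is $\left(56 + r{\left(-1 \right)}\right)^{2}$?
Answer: $2401$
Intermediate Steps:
$r{\left(A \right)} = 7 A$ ($r{\left(A \right)} = A + 6 A = 7 A$)
$\left(56 + r{\left(-1 \right)}\right)^{2} = \left(56 + 7 \left(-1\right)\right)^{2} = \left(56 - 7\right)^{2} = 49^{2} = 2401$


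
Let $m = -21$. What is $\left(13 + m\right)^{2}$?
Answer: $64$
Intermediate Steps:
$\left(13 + m\right)^{2} = \left(13 - 21\right)^{2} = \left(-8\right)^{2} = 64$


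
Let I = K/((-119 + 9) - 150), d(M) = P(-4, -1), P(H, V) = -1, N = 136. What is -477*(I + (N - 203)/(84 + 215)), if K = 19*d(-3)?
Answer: 430731/5980 ≈ 72.029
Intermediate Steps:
d(M) = -1
K = -19 (K = 19*(-1) = -19)
I = 19/260 (I = -19/((-119 + 9) - 150) = -19/(-110 - 150) = -19/(-260) = -19*(-1/260) = 19/260 ≈ 0.073077)
-477*(I + (N - 203)/(84 + 215)) = -477*(19/260 + (136 - 203)/(84 + 215)) = -477*(19/260 - 67/299) = -477*(-903/5980) = 430731/5980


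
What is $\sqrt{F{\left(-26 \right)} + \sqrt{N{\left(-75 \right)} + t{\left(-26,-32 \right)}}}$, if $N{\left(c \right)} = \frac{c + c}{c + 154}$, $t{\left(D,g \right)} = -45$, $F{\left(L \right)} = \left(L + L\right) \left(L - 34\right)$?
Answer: $\frac{\sqrt{19471920 + 79 i \sqrt{292695}}}{79} \approx 55.857 + 0.061302 i$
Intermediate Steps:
$F{\left(L \right)} = 2 L \left(-34 + L\right)$
$N{\left(c \right)} = \frac{2 c}{154 + c}$
$\sqrt{F{\left(-26 \right)} + \sqrt{N{\left(-75 \right)} + t{\left(-26,-32 \right)}}} = \sqrt{2 \left(-26\right) \left(-34 - 26\right) + \sqrt{2 \left(-75\right) \frac{1}{154 - 75} - 45}} = \sqrt{2 \left(-26\right) \left(-60\right) + \sqrt{2 \left(-75\right) \frac{1}{79} - 45}} = \sqrt{3120 + \sqrt{2 \left(-75\right) \frac{1}{79} - 45}} = \sqrt{3120 + \sqrt{- \frac{150}{79} - 45}} = \sqrt{3120 + \sqrt{- \frac{3705}{79}}} = \sqrt{3120 + \frac{i \sqrt{292695}}{79}}$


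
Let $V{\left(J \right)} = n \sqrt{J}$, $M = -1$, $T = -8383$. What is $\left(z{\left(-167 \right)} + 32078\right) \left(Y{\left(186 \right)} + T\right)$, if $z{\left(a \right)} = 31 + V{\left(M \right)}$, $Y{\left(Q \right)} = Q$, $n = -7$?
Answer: $-263197473 + 57379 i \approx -2.632 \cdot 10^{8} + 57379.0 i$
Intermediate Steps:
$V{\left(J \right)} = - 7 \sqrt{J}$
$z{\left(a \right)} = 31 - 7 i$ ($z{\left(a \right)} = 31 - 7 \sqrt{-1} = 31 - 7 i$)
$\left(z{\left(-167 \right)} + 32078\right) \left(Y{\left(186 \right)} + T\right) = \left(\left(31 - 7 i\right) + 32078\right) \left(186 - 8383\right) = \left(32109 - 7 i\right) \left(-8197\right) = -263197473 + 57379 i$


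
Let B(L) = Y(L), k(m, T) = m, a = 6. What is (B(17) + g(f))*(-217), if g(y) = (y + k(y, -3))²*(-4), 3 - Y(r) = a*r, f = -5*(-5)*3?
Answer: 19551483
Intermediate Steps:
f = 75 (f = 25*3 = 75)
Y(r) = 3 - 6*r
g(y) = -16*y² (g(y) = (y + y)²*(-4) = (2*y)²*(-4) = (4*y²)*(-4) = -16*y²)
B(L) = 3 - 6*L
(B(17) + g(f))*(-217) = ((3 - 6*17) - 16*75²)*(-217) = ((3 - 102) - 16*5625)*(-217) = (-99 - 90000)*(-217) = -90099*(-217) = 19551483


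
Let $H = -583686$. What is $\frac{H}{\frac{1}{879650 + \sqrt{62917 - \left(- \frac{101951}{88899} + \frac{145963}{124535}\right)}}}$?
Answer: $-513439389900 - \frac{194562 \sqrt{7711598920607013808212645}}{3690345655} \approx -5.1359 \cdot 10^{11}$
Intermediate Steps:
$\frac{H}{\frac{1}{879650 + \sqrt{62917 - \left(- \frac{101951}{88899} + \frac{145963}{124535}\right)}}} = - \frac{583686}{\frac{1}{879650 + \sqrt{62917 - \left(- \frac{101951}{88899} + \frac{145963}{124535}\right)}}} = - \frac{583686}{\frac{1}{879650 + \sqrt{62917 - \frac{279496952}{11071036965}}}} = - \frac{583686}{\frac{1}{879650 + \sqrt{\frac{696556153229953}{11071036965}}}} = - \frac{583686}{\frac{1}{879650 + \frac{\sqrt{7711598920607013808212645}}{11071036965}}} = - 583686 \left(879650 + \frac{\sqrt{7711598920607013808212645}}{11071036965}\right) = -513439389900 - \frac{194562 \sqrt{7711598920607013808212645}}{3690345655}$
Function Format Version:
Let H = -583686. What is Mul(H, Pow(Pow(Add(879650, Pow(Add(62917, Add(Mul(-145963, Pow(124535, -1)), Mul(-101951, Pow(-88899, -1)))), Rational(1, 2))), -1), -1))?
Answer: Add(-513439389900, Mul(Rational(-194562, 3690345655), Pow(7711598920607013808212645, Rational(1, 2)))) ≈ -5.1359e+11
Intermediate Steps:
Mul(H, Pow(Pow(Add(879650, Pow(Add(62917, Add(Mul(-145963, Pow(124535, -1)), Mul(-101951, Pow(-88899, -1)))), Rational(1, 2))), -1), -1)) = Mul(-583686, Pow(Pow(Add(879650, Pow(Add(62917, Add(Mul(-145963, Pow(124535, -1)), Mul(-101951, Pow(-88899, -1)))), Rational(1, 2))), -1), -1)) = Mul(-583686, Pow(Pow(Add(879650, Pow(Add(62917, Add(Mul(-145963, Rational(1, 124535)), Mul(-101951, Rational(-1, 88899)))), Rational(1, 2))), -1), -1)) = Mul(-583686, Pow(Pow(Add(879650, Pow(Add(62917, Add(Rational(-145963, 124535), Rational(101951, 88899))), Rational(1, 2))), -1), -1)) = Mul(-583686, Pow(Pow(Add(879650, Pow(Add(62917, Rational(-279496952, 11071036965)), Rational(1, 2))), -1), -1)) = Mul(-583686, Pow(Pow(Add(879650, Pow(Rational(696556153229953, 11071036965), Rational(1, 2))), -1), -1)) = Mul(-583686, Pow(Pow(Add(879650, Mul(Rational(1, 11071036965), Pow(7711598920607013808212645, Rational(1, 2)))), -1), -1)) = Mul(-583686, Add(879650, Mul(Rational(1, 11071036965), Pow(7711598920607013808212645, Rational(1, 2))))) = Add(-513439389900, Mul(Rational(-194562, 3690345655), Pow(7711598920607013808212645, Rational(1, 2))))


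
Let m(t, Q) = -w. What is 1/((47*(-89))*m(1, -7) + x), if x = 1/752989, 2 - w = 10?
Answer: -752989/25198023895 ≈ -2.9883e-5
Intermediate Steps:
w = -8 (w = 2 - 1*10 = 2 - 10 = -8)
m(t, Q) = 8 (m(t, Q) = -1*(-8) = 8)
x = 1/752989 ≈ 1.3280e-6
1/((47*(-89))*m(1, -7) + x) = 1/((47*(-89))*8 + 1/752989) = 1/(-4183*8 + 1/752989) = 1/(-33464 + 1/752989) = 1/(-25198023895/752989) = -752989/25198023895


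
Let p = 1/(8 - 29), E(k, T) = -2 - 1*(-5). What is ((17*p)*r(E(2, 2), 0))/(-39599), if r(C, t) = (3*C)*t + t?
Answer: 0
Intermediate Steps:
E(k, T) = 3 (E(k, T) = -2 + 5 = 3)
r(C, t) = t + 3*C*t (r(C, t) = 3*C*t + t = t + 3*C*t)
p = -1/21 (p = 1/(-21) = -1/21 ≈ -0.047619)
((17*p)*r(E(2, 2), 0))/(-39599) = ((17*(-1/21))*(0*(1 + 3*3)))/(-39599) = -0*(1 + 9)*(-1/39599) = -0*10*(-1/39599) = -17/21*0*(-1/39599) = 0*(-1/39599) = 0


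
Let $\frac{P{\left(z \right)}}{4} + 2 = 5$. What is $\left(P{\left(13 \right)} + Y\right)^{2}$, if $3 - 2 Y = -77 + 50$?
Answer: $729$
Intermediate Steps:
$P{\left(z \right)} = 12$ ($P{\left(z \right)} = -8 + 4 \cdot 5 = -8 + 20 = 12$)
$Y = 15$ ($Y = \frac{3}{2} - \frac{-77 + 50}{2} = \frac{3}{2} - - \frac{27}{2} = \frac{3}{2} + \frac{27}{2} = 15$)
$\left(P{\left(13 \right)} + Y\right)^{2} = \left(12 + 15\right)^{2} = 27^{2} = 729$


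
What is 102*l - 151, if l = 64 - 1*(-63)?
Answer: 12803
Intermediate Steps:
l = 127 (l = 64 + 63 = 127)
102*l - 151 = 102*127 - 151 = 12954 - 151 = 12803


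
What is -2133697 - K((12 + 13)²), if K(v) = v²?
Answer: -2524322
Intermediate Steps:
-2133697 - K((12 + 13)²) = -2133697 - ((12 + 13)²)² = -2133697 - (25²)² = -2133697 - 1*625² = -2133697 - 1*390625 = -2133697 - 390625 = -2524322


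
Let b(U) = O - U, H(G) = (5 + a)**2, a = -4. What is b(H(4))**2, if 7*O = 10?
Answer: 9/49 ≈ 0.18367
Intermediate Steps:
O = 10/7 (O = (1/7)*10 = 10/7 ≈ 1.4286)
H(G) = 1 (H(G) = (5 - 4)**2 = 1**2 = 1)
b(U) = 10/7 - U
b(H(4))**2 = (10/7 - 1*1)**2 = (10/7 - 1)**2 = (3/7)**2 = 9/49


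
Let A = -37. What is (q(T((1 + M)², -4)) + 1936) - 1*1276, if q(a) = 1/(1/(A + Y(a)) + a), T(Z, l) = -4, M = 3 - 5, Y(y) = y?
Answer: 108859/165 ≈ 659.75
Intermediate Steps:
M = -2
q(a) = 1/(a + 1/(-37 + a)) (q(a) = 1/(1/(-37 + a) + a) = 1/(a + 1/(-37 + a)))
(q(T((1 + M)², -4)) + 1936) - 1*1276 = ((-37 - 4)/(1 + (-4)² - 37*(-4)) + 1936) - 1*1276 = (-41/(1 + 16 + 148) + 1936) - 1276 = (-41/165 + 1936) - 1276 = 319399/165 - 1276 = 108859/165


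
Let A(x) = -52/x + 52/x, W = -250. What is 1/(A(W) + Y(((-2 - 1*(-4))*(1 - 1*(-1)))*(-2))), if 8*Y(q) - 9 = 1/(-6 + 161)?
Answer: 310/349 ≈ 0.88825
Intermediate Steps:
Y(q) = 349/310 (Y(q) = 9/8 + 1/(8*(-6 + 161)) = 9/8 + (⅛)/155 = 9/8 + (⅛)*(1/155) = 9/8 + 1/1240 = 349/310)
A(x) = 0
1/(A(W) + Y(((-2 - 1*(-4))*(1 - 1*(-1)))*(-2))) = 1/(0 + 349/310) = 1/(349/310) = 310/349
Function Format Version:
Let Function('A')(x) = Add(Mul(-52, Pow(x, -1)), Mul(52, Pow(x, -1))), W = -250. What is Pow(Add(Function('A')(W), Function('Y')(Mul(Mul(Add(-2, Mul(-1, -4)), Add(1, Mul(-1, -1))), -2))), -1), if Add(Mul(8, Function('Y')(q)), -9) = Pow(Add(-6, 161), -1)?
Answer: Rational(310, 349) ≈ 0.88825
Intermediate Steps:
Function('Y')(q) = Rational(349, 310) (Function('Y')(q) = Add(Rational(9, 8), Mul(Rational(1, 8), Pow(Add(-6, 161), -1))) = Add(Rational(9, 8), Mul(Rational(1, 8), Pow(155, -1))) = Add(Rational(9, 8), Mul(Rational(1, 8), Rational(1, 155))) = Add(Rational(9, 8), Rational(1, 1240)) = Rational(349, 310))
Function('A')(x) = 0
Pow(Add(Function('A')(W), Function('Y')(Mul(Mul(Add(-2, Mul(-1, -4)), Add(1, Mul(-1, -1))), -2))), -1) = Pow(Add(0, Rational(349, 310)), -1) = Pow(Rational(349, 310), -1) = Rational(310, 349)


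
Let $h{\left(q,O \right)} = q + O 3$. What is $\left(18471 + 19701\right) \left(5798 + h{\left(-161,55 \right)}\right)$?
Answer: $221473944$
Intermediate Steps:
$h{\left(q,O \right)} = q + 3 O$
$\left(18471 + 19701\right) \left(5798 + h{\left(-161,55 \right)}\right) = \left(18471 + 19701\right) \left(5798 + \left(-161 + 3 \cdot 55\right)\right) = 38172 \left(5798 + \left(-161 + 165\right)\right) = 38172 \left(5798 + 4\right) = 38172 \cdot 5802 = 221473944$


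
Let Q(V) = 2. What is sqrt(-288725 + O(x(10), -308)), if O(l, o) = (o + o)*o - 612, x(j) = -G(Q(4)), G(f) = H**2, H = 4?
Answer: I*sqrt(99609) ≈ 315.61*I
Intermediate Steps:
G(f) = 16 (G(f) = 4**2 = 16)
x(j) = -16 (x(j) = -1*16 = -16)
O(l, o) = -612 + 2*o**2 (O(l, o) = (2*o)*o - 612 = 2*o**2 - 612 = -612 + 2*o**2)
sqrt(-288725 + O(x(10), -308)) = sqrt(-288725 + (-612 + 2*(-308)**2)) = sqrt(-288725 + (-612 + 2*94864)) = sqrt(-288725 + (-612 + 189728)) = sqrt(-288725 + 189116) = sqrt(-99609) = I*sqrt(99609)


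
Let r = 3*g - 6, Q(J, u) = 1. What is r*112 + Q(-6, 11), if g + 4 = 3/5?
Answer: -9067/5 ≈ -1813.4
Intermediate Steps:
g = -17/5 (g = -4 + 3/5 = -4 + 3*(⅕) = -4 + ⅗ = -17/5 ≈ -3.4000)
r = -81/5 (r = 3*(-17/5) - 6 = -51/5 - 6 = -81/5 ≈ -16.200)
r*112 + Q(-6, 11) = -81/5*112 + 1 = -9072/5 + 1 = -9067/5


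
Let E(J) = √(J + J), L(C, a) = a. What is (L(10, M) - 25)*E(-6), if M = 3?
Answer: -44*I*√3 ≈ -76.21*I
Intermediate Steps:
E(J) = √2*√J (E(J) = √(2*J) = √2*√J)
(L(10, M) - 25)*E(-6) = (3 - 25)*(√2*√(-6)) = -22*√2*I*√6 = -44*I*√3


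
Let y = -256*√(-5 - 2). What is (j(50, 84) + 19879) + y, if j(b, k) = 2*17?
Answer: 19913 - 256*I*√7 ≈ 19913.0 - 677.31*I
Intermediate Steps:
j(b, k) = 34
y = -256*I*√7 ≈ -677.31*I
(j(50, 84) + 19879) + y = (34 + 19879) - 256*I*√7 = 19913 - 256*I*√7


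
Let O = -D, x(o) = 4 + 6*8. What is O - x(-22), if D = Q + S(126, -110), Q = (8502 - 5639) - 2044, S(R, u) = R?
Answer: -997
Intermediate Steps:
Q = 819 (Q = 2863 - 2044 = 819)
D = 945 (D = 819 + 126 = 945)
x(o) = 52 (x(o) = 4 + 48 = 52)
O = -945 (O = -1*945 = -945)
O - x(-22) = -945 - 1*52 = -945 - 52 = -997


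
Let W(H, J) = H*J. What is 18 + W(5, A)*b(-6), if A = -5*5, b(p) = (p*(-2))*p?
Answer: 9018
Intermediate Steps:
b(p) = -2*p² (b(p) = (-2*p)*p = -2*p²)
A = -25
18 + W(5, A)*b(-6) = 18 + (5*(-25))*(-2*(-6)²) = 18 - (-250)*36 = 18 - 125*(-72) = 18 + 9000 = 9018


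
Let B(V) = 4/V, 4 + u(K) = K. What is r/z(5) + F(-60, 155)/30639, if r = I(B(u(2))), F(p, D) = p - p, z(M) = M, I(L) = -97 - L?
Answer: -19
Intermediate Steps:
u(K) = -4 + K
F(p, D) = 0
r = -95 (r = -97 - 4/(-4 + 2) = -97 - 4/(-2) = -97 - 4*(-1)/2 = -97 - 1*(-2) = -97 + 2 = -95)
r/z(5) + F(-60, 155)/30639 = -95/5 + 0/30639 = -95*⅕ + 0*(1/30639) = -19 + 0 = -19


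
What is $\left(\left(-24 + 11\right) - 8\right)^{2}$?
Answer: $441$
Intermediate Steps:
$\left(\left(-24 + 11\right) - 8\right)^{2} = \left(-13 - 8\right)^{2} = \left(-21\right)^{2} = 441$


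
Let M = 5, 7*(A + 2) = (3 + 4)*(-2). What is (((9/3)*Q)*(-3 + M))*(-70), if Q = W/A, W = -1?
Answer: -105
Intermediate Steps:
A = -4 (A = -2 + ((3 + 4)*(-2))/7 = -2 + (7*(-2))/7 = -2 + (⅐)*(-14) = -2 - 2 = -4)
Q = ¼ (Q = -1/(-4) = -1*(-¼) = ¼ ≈ 0.25000)
(((9/3)*Q)*(-3 + M))*(-70) = (((9/3)*(¼))*(-3 + 5))*(-70) = (((9*(⅓))*(¼))*2)*(-70) = ((3*(¼))*2)*(-70) = ((¾)*2)*(-70) = (3/2)*(-70) = -105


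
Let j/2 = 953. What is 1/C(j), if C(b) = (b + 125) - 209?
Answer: 1/1822 ≈ 0.00054885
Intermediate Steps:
j = 1906 (j = 2*953 = 1906)
C(b) = -84 + b (C(b) = (125 + b) - 209 = -84 + b)
1/C(j) = 1/(-84 + 1906) = 1/1822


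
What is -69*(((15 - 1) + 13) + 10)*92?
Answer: -234876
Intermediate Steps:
-69*(((15 - 1) + 13) + 10)*92 = -69*((14 + 13) + 10)*92 = -69*(27 + 10)*92 = -69*37*92 = -2553*92 = -234876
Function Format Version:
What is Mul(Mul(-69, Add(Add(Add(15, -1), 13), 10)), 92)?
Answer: -234876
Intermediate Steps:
Mul(Mul(-69, Add(Add(Add(15, -1), 13), 10)), 92) = Mul(Mul(-69, Add(Add(14, 13), 10)), 92) = Mul(Mul(-69, Add(27, 10)), 92) = Mul(Mul(-69, 37), 92) = Mul(-2553, 92) = -234876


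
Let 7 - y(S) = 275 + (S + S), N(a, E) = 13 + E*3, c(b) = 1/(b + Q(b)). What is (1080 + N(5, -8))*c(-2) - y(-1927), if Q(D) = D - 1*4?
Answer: -29757/8 ≈ -3719.6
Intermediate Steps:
Q(D) = -4 + D (Q(D) = D - 4 = -4 + D)
c(b) = 1/(-4 + 2*b) (c(b) = 1/(b + (-4 + b)) = 1/(-4 + 2*b))
N(a, E) = 13 + 3*E
y(S) = -268 - 2*S (y(S) = 7 - (275 + (S + S)) = 7 - (275 + 2*S) = 7 + (-275 - 2*S) = -268 - 2*S)
(1080 + N(5, -8))*c(-2) - y(-1927) = (1080 + (13 + 3*(-8)))*(1/(2*(-2 - 2))) - (-268 - 2*(-1927)) = (1080 + (13 - 24))*((½)/(-4)) - (-268 + 3854) = (1080 - 11)*((½)*(-¼)) - 1*3586 = 1069*(-⅛) - 3586 = -1069/8 - 3586 = -29757/8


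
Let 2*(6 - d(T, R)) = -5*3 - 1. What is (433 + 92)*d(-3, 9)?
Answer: 7350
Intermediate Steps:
d(T, R) = 14 (d(T, R) = 6 - (-5*3 - 1)/2 = 6 - (-15 - 1)/2 = 6 - 1/2*(-16) = 6 + 8 = 14)
(433 + 92)*d(-3, 9) = (433 + 92)*14 = 525*14 = 7350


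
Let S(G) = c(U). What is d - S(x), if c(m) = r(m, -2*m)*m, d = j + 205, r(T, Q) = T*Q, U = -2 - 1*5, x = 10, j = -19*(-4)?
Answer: -405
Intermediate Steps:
j = 76
U = -7 (U = -2 - 5 = -7)
r(T, Q) = Q*T
d = 281 (d = 76 + 205 = 281)
c(m) = -2*m³ (c(m) = ((-2*m)*m)*m = (-2*m²)*m = -2*m³)
S(G) = 686 (S(G) = -2*(-7)³ = -2*(-343) = 686)
d - S(x) = 281 - 1*686 = 281 - 686 = -405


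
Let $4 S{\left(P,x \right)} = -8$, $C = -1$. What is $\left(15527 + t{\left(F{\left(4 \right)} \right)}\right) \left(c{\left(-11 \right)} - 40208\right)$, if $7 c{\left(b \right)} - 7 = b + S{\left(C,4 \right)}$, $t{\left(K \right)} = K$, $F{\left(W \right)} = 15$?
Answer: $- \frac{4374482404}{7} \approx -6.2493 \cdot 10^{8}$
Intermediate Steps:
$S{\left(P,x \right)} = -2$ ($S{\left(P,x \right)} = \frac{1}{4} \left(-8\right) = -2$)
$c{\left(b \right)} = \frac{5}{7} + \frac{b}{7}$ ($c{\left(b \right)} = 1 + \frac{b - 2}{7} = 1 + \frac{-2 + b}{7} = 1 + \left(- \frac{2}{7} + \frac{b}{7}\right) = \frac{5}{7} + \frac{b}{7}$)
$\left(15527 + t{\left(F{\left(4 \right)} \right)}\right) \left(c{\left(-11 \right)} - 40208\right) = \left(15527 + 15\right) \left(\left(\frac{5}{7} + \frac{1}{7} \left(-11\right)\right) - 40208\right) = 15542 \left(\left(\frac{5}{7} - \frac{11}{7}\right) - 40208\right) = 15542 \left(- \frac{6}{7} - 40208\right) = 15542 \left(- \frac{281462}{7}\right) = - \frac{4374482404}{7}$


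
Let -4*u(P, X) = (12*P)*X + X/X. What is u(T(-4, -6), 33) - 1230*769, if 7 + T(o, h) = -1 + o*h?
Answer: -3789817/4 ≈ -9.4745e+5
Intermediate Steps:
T(o, h) = -8 + h*o (T(o, h) = -7 + (-1 + o*h) = -7 + (-1 + h*o) = -8 + h*o)
u(P, X) = -¼ - 3*P*X (u(P, X) = -((12*P)*X + X/X)/4 = -(12*P*X + 1)/4 = -(1 + 12*P*X)/4 = -¼ - 3*P*X)
u(T(-4, -6), 33) - 1230*769 = (-¼ - 3*(-8 - 6*(-4))*33) - 1230*769 = (-¼ - 3*(-8 + 24)*33) - 945870 = (-¼ - 3*16*33) - 945870 = (-¼ - 1584) - 945870 = -6337/4 - 945870 = -3789817/4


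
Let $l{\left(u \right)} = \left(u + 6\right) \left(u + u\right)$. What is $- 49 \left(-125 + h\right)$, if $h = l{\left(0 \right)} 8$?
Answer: $6125$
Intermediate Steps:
$l{\left(u \right)} = 2 u \left(6 + u\right)$ ($l{\left(u \right)} = \left(6 + u\right) 2 u = 2 u \left(6 + u\right)$)
$h = 0$ ($h = 2 \cdot 0 \left(6 + 0\right) 8 = 2 \cdot 0 \cdot 6 \cdot 8 = 0 \cdot 8 = 0$)
$- 49 \left(-125 + h\right) = - 49 \left(-125 + 0\right) = \left(-49\right) \left(-125\right) = 6125$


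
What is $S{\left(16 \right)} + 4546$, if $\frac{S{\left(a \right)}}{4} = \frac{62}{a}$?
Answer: $\frac{9123}{2} \approx 4561.5$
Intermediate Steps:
$S{\left(a \right)} = \frac{248}{a}$ ($S{\left(a \right)} = 4 \frac{62}{a} = \frac{248}{a}$)
$S{\left(16 \right)} + 4546 = \frac{248}{16} + 4546 = 248 \cdot \frac{1}{16} + 4546 = \frac{31}{2} + 4546 = \frac{9123}{2}$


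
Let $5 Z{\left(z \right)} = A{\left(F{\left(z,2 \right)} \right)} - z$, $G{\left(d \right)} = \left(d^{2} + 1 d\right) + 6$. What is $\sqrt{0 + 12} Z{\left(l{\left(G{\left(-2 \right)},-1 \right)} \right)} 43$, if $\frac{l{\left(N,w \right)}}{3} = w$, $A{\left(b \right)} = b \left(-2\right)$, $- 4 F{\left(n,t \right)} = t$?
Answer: $\frac{344 \sqrt{3}}{5} \approx 119.17$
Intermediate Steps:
$F{\left(n,t \right)} = - \frac{t}{4}$
$G{\left(d \right)} = 6 + d + d^{2}$ ($G{\left(d \right)} = \left(d^{2} + d\right) + 6 = \left(d + d^{2}\right) + 6 = 6 + d + d^{2}$)
$A{\left(b \right)} = - 2 b$
$l{\left(N,w \right)} = 3 w$
$Z{\left(z \right)} = \frac{1}{5} - \frac{z}{5}$ ($Z{\left(z \right)} = \frac{- 2 \left(\left(- \frac{1}{4}\right) 2\right) - z}{5} = \frac{\left(-2\right) \left(- \frac{1}{2}\right) - z}{5} = \frac{1 - z}{5} = \frac{1}{5} - \frac{z}{5}$)
$\sqrt{0 + 12} Z{\left(l{\left(G{\left(-2 \right)},-1 \right)} \right)} 43 = \sqrt{0 + 12} \left(\frac{1}{5} - \frac{3 \left(-1\right)}{5}\right) 43 = \sqrt{12} \left(\frac{1}{5} - - \frac{3}{5}\right) 43 = 2 \sqrt{3} \left(\frac{1}{5} + \frac{3}{5}\right) 43 = 2 \sqrt{3} \cdot \frac{4}{5} \cdot 43 = \frac{8 \sqrt{3}}{5} \cdot 43 = \frac{344 \sqrt{3}}{5}$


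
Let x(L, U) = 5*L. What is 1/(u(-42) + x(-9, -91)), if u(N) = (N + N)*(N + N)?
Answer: 1/7011 ≈ 0.00014263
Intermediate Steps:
u(N) = 4*N² (u(N) = (2*N)*(2*N) = 4*N²)
1/(u(-42) + x(-9, -91)) = 1/(4*(-42)² + 5*(-9)) = 1/(4*1764 - 45) = 1/(7056 - 45) = 1/7011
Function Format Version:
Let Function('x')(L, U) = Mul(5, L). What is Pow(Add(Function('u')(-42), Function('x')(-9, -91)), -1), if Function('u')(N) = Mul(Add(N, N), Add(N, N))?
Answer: Rational(1, 7011) ≈ 0.00014263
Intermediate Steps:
Function('u')(N) = Mul(4, Pow(N, 2)) (Function('u')(N) = Mul(Mul(2, N), Mul(2, N)) = Mul(4, Pow(N, 2)))
Pow(Add(Function('u')(-42), Function('x')(-9, -91)), -1) = Pow(Add(Mul(4, Pow(-42, 2)), Mul(5, -9)), -1) = Pow(Add(Mul(4, 1764), -45), -1) = Pow(Add(7056, -45), -1) = Pow(7011, -1) = Rational(1, 7011)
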